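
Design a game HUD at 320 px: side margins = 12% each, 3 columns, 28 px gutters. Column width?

320 × (1 − 2·12%) = 320 × 76% = 243.2 px for the columns.
Subtracting 2 gutters of 28 leaves 187.2 for 3 columns, so c = 62.4 px.

62.4 px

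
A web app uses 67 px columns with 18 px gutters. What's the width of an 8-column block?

Span of 8: 8·67 + 7·18 = 536 + 126 = 662 px.

662 px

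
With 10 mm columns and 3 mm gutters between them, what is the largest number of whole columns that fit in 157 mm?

12 columns: 12·10 + 11·3 = 153 mm ≤ 157.
13 columns: 166 mm > 157. So 12.

12 columns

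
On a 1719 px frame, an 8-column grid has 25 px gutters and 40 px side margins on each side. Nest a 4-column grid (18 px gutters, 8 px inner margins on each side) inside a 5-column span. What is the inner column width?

Outer content = 1719 − 2·40 = 1639 px.
1639 − 7·25 = 1464; ÷8 gives c = 183 px.
Span of 5: 5·183 + 4·25 = 915 + 100 = 1015 px.
Inner content = 1015 − 2·8 = 999 px.
999 − 3·18 = 945; ÷4 gives d = 236.25 px.

236.25 px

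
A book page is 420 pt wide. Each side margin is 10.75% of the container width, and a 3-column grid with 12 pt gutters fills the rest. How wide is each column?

Margins: 10.75% × 420 = 45.15 pt each, so content = 420 − 90.3 = 329.7 pt.
3c + 2·12 = 329.7 → 3c = 305.7 → c = 101.9 pt.

101.9 pt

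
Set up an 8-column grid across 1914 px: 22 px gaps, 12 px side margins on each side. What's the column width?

217 px

Subtract both margins: 1914 − 2·12 = 1890 px.
1890 − 7·22 = 1736; ÷8 gives c = 217 px.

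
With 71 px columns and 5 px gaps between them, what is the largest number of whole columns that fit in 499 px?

6 columns

6 columns: 6·71 + 5·5 = 451 px ≤ 499.
7 columns: 527 px > 499. So 6.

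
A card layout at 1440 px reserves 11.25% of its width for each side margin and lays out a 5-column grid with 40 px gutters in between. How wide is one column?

191.2 px

1440 × (1 − 2·11.25%) = 1440 × 77.5% = 1116 px for the columns.
1116 − 4·40 = 956; ÷5 gives c = 191.2 px.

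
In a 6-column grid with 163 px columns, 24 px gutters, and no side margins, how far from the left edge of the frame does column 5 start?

No margin, so column 5 starts at 4·(column + gutter) = 4·187 = 748 px.

748 px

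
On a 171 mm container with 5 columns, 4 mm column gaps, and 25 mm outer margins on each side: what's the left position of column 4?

100 mm

Inside the margins: 171 − 50 = 121 mm.
5c + 4·4 = 121 → 5c = 105 → c = 21 mm.
Column 4 starts at margin + 3·(column + gutter) = 25 + 3·25 = 100 mm.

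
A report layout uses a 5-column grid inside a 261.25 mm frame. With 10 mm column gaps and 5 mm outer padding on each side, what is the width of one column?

Inside the margins: 261.25 − 10 = 251.25 mm.
Subtracting 4 column gaps of 10 leaves 211.25 for 5 columns, so c = 42.25 mm.

42.25 mm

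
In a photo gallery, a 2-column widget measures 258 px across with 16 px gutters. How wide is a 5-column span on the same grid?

Subtracting 1 gutter of 16 leaves 242 for 2 columns, so c = 121 px.
Span of 5: 5·121 + 4·16 = 605 + 64 = 669 px.

669 px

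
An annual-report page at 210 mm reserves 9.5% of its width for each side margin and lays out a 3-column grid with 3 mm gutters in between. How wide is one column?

54.7 mm

Each margin = 9.5% of 210 = 19.95 mm; content = 210 − 2·19.95 = 170.1 mm.
170.1 − 2·3 = 164.1; ÷3 gives c = 54.7 mm.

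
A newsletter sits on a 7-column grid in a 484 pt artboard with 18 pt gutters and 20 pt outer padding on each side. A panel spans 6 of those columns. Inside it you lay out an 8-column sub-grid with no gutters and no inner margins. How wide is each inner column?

Outer content = 484 − 2·20 = 444 pt.
Subtracting 6 gutters of 18 leaves 336 for 7 columns, so c = 48 pt.
6-column span = 6·48 + 5·18 = 378 pt.
With no gutters, each column is 378/8 = 47.25 pt.

47.25 pt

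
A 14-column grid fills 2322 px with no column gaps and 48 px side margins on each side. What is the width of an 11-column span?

Content width = 2322 − 2·48 = 2226 px.
14c = 2226 → c = 159 px.
With no column gaps, 11 columns span 11·159 = 1749 px.

1749 px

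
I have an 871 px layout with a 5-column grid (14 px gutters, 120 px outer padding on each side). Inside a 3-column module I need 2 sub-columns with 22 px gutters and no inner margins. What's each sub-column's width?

175.5 px

Subtract both margins: 871 − 2·120 = 631 px.
5c + 4·14 = 631 → 5c = 575 → c = 115 px.
3 columns plus 2 gutters: 345 + 28 = 373 px.
Subtracting 1 gutter of 22 leaves 351 for 2 columns, so d = 175.5 px.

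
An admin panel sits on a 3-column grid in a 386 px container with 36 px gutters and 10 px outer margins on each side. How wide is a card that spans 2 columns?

Inside the margins: 386 − 20 = 366 px.
366 − 2·36 = 294; ÷3 gives c = 98 px.
Span of 2: 2·98 + 1·36 = 196 + 36 = 232 px.

232 px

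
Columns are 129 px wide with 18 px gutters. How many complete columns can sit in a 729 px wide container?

5 columns

Each extra column adds 129 + 18 = 147 px.
(729 + 18) / 147 = 5.08, so 5 columns fit.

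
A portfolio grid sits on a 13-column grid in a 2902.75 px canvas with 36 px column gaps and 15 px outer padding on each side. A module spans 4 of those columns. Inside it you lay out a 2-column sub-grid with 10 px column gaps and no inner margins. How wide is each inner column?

Inside the margins: 2902.75 − 30 = 2872.75 px.
13 columns + 12 column gaps: 13c + 12·36 = 2872.75.
13c = 2872.75 − 432 = 2440.75, so c = 187.75 px.
Span of 4: 4·187.75 + 3·36 = 751 + 108 = 859 px.
859 − 1·10 = 849; ÷2 gives d = 424.5 px.

424.5 px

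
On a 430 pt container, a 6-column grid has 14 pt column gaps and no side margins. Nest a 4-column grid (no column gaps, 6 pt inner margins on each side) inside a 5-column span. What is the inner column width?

Subtracting 5 column gaps of 14 leaves 360 for 6 columns, so c = 60 pt.
5 columns plus 4 column gaps: 300 + 56 = 356 pt.
Inner content = 356 − 2·6 = 344 pt.
4d = 344 → d = 86 pt.

86 pt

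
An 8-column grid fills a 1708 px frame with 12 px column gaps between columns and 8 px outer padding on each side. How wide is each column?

Content width = 1708 − 2·8 = 1692 px.
1692 − 7·12 = 1608; ÷8 gives c = 201 px.

201 px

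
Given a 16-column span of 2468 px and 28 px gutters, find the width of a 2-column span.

16c + 15·28 = 2468 → 16c = 2048 → c = 128 px.
2 columns plus 1 gutter: 256 + 28 = 284 px.

284 px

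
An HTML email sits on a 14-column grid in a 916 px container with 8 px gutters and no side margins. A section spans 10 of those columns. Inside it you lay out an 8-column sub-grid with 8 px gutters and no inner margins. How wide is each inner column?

74.5 px

14 columns + 13 gutters: 14c + 13·8 = 916.
14c = 916 − 104 = 812, so c = 58 px.
10-column span = 10·58 + 9·8 = 652 px.
8d + 7·8 = 652 → 8d = 596 → d = 74.5 px.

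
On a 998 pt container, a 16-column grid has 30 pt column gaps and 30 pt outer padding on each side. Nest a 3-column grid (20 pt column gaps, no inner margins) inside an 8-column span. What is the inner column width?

Inside the margins: 998 − 60 = 938 pt.
16 columns + 15 column gaps: 16c + 15·30 = 938.
16c = 938 − 450 = 488, so c = 30.5 pt.
8 columns plus 7 column gaps: 244 + 210 = 454 pt.
3 columns + 2 column gaps: 3d + 2·20 = 454.
3d = 454 − 40 = 414, so d = 138 pt.

138 pt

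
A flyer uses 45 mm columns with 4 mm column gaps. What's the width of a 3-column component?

143 mm

3 columns plus 2 column gaps: 135 + 8 = 143 mm.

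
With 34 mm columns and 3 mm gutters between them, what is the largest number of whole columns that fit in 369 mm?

Each extra column adds 34 + 3 = 37 mm.
(369 + 3) / 37 = 10.05, so 10 columns fit.

10 columns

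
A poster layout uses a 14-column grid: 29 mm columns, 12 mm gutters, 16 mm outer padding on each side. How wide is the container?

Total width: 2·16 + 14·29 + 13·12 = 594 mm.

594 mm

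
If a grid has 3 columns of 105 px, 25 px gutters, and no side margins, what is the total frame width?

Summing: 315 + 50 = 365 px.

365 px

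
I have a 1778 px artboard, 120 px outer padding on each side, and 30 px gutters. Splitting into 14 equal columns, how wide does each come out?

Take off 240 px of margins, leaving 1538 px.
14c + 13·30 = 1538 → 14c = 1148 → c = 82 px.

82 px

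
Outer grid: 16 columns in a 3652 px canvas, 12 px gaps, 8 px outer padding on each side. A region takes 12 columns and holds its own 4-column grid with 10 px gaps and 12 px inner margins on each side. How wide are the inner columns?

667.5 px

Inside the margins: 3652 − 16 = 3636 px.
3636 − 15·12 = 3456; ÷16 gives c = 216 px.
12 columns plus 11 gaps: 2592 + 132 = 2724 px.
Inner content = 2724 − 2·12 = 2700 px.
2700 − 3·10 = 2670; ÷4 gives d = 667.5 px.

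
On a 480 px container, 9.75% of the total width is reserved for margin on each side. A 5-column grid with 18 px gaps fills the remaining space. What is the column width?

62.88 px

Margins: 9.75% × 480 = 46.8 px each, so content = 480 − 93.6 = 386.4 px.
5c + 4·18 = 386.4 → 5c = 314.4 → c = 62.88 px.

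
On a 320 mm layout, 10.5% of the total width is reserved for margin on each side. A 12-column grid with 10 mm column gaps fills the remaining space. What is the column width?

Margins: 10.5% × 320 = 33.6 mm each, so content = 320 − 67.2 = 252.8 mm.
12 columns + 11 column gaps: 12c + 11·10 = 252.8.
12c = 252.8 − 110 = 142.8, so c = 11.9 mm.

11.9 mm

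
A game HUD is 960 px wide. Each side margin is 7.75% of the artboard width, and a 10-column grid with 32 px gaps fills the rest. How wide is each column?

52.32 px

Each margin = 7.75% of 960 = 74.4 px; content = 960 − 2·74.4 = 811.2 px.
10c + 9·32 = 811.2 → 10c = 523.2 → c = 52.32 px.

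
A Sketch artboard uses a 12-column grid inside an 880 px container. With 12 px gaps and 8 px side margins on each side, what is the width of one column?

61 px

Subtract both margins: 880 − 2·8 = 864 px.
Subtracting 11 gaps of 12 leaves 732 for 12 columns, so c = 61 px.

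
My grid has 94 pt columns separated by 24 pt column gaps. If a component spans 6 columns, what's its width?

6-column span = 6·94 + 5·24 = 684 pt.

684 pt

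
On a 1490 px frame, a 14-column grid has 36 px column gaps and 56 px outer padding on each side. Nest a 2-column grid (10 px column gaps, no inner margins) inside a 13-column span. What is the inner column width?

Take off 112 px of margins, leaving 1378 px.
1378 − 13·36 = 910; ÷14 gives c = 65 px.
Span of 13: 13·65 + 12·36 = 845 + 432 = 1277 px.
1277 − 1·10 = 1267; ÷2 gives d = 633.5 px.

633.5 px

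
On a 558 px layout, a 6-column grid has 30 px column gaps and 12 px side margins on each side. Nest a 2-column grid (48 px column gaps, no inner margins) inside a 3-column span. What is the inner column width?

Outer content = 558 − 2·12 = 534 px.
534 − 5·30 = 384; ÷6 gives c = 64 px.
3 columns plus 2 column gaps: 192 + 60 = 252 px.
Subtracting 1 column gap of 48 leaves 204 for 2 columns, so d = 102 px.

102 px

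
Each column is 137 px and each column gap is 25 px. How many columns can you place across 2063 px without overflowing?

12 columns

12 columns: 12·137 + 11·25 = 1919 px ≤ 2063.
13 columns: 2081 px > 2063. So 12.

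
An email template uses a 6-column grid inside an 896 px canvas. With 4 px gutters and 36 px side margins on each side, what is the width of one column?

Take off 72 px of margins, leaving 824 px.
6c + 5·4 = 824 → 6c = 804 → c = 134 px.

134 px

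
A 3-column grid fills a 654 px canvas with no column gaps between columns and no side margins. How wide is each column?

3c = 654 → c = 218 px.

218 px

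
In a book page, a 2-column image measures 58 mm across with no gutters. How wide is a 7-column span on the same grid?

203 mm

2c = 58 → c = 29 mm.
With no gutters, 7 columns span 7·29 = 203 mm.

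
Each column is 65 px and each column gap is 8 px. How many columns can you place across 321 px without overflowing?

k columns need k·65 + (k−1)·8 = k·73 − 8.
k·73 − 8 ≤ 321 → k ≤ 329 / 73 ≈ 4.51, so k = 4.

4 columns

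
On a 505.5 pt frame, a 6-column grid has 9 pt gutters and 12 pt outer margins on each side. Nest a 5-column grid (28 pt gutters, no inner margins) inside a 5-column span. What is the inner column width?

Inside the margins: 505.5 − 24 = 481.5 pt.
6c + 5·9 = 481.5 → 6c = 436.5 → c = 72.75 pt.
5 columns plus 4 gutters: 363.75 + 36 = 399.75 pt.
Subtracting 4 gutters of 28 leaves 287.75 for 5 columns, so d = 57.55 pt.

57.55 pt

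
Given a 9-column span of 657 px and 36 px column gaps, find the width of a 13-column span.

9 columns + 8 column gaps: 9c + 8·36 = 657.
9c = 657 − 288 = 369, so c = 41 px.
13-column span = 13·41 + 12·36 = 965 px.

965 px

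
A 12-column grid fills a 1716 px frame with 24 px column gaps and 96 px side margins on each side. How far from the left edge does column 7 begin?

Inside the margins: 1716 − 192 = 1524 px.
12 columns + 11 column gaps: 12c + 11·24 = 1524.
12c = 1524 − 264 = 1260, so c = 105 px.
Each column+gutter stride is 129 px; 6 of them past the 96 px margin is 96 + 774 = 870 px.

870 px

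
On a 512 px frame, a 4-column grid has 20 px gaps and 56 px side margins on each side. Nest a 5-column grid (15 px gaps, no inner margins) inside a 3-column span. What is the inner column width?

47 px

Inside the margins: 512 − 112 = 400 px.
4 columns + 3 gaps: 4c + 3·20 = 400.
4c = 400 − 60 = 340, so c = 85 px.
3-column span = 3·85 + 2·20 = 295 px.
5d + 4·15 = 295 → 5d = 235 → d = 47 px.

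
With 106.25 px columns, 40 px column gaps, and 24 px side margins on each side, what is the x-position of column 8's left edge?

1047.75 px

Each column+gutter stride is 146.25 px; 7 of them past the 24 px margin is 24 + 1023.75 = 1047.75 px.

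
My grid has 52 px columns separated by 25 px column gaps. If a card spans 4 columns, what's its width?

283 px

4 columns plus 3 column gaps: 208 + 75 = 283 px.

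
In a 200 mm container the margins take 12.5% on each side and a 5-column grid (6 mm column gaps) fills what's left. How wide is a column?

25.2 mm

Each margin = 12.5% of 200 = 25 mm; content = 200 − 2·25 = 150 mm.
Subtracting 4 column gaps of 6 leaves 126 for 5 columns, so c = 25.2 mm.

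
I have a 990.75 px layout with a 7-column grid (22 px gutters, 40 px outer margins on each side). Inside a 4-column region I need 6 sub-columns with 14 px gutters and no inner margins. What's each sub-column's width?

Subtract both margins: 990.75 − 2·40 = 910.75 px.
7c + 6·22 = 910.75 → 7c = 778.75 → c = 111.25 px.
4 columns plus 3 gutters: 445 + 66 = 511 px.
6d + 5·14 = 511 → 6d = 441 → d = 73.5 px.

73.5 px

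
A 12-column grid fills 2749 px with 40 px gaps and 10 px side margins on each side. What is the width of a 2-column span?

Take off 20 px of margins, leaving 2729 px.
Subtracting 11 gaps of 40 leaves 2289 for 12 columns, so c = 190.75 px.
2-column span = 2·190.75 + 1·40 = 421.5 px.

421.5 px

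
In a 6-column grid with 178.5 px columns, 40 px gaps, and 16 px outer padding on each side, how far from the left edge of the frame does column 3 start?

453 px

Each column+gutter stride is 218.5 px; 2 of them past the 16 px margin is 16 + 437 = 453 px.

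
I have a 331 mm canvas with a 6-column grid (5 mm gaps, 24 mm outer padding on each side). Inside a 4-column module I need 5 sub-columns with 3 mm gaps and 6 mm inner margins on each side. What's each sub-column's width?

Inside the margins: 331 − 48 = 283 mm.
283 − 5·5 = 258; ÷6 gives c = 43 mm.
4 columns plus 3 gaps: 172 + 15 = 187 mm.
Inner content = 187 − 2·6 = 175 mm.
Subtracting 4 gaps of 3 leaves 163 for 5 columns, so d = 32.6 mm.

32.6 mm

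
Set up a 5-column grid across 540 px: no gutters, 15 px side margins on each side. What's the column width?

Inside the margins: 540 − 30 = 510 px.
510 / 5 = 102 px per column.

102 px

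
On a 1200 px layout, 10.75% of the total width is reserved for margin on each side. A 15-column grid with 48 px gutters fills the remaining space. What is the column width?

18 px

Margins: 10.75% × 1200 = 129 px each, so content = 1200 − 258 = 942 px.
942 − 14·48 = 270; ÷15 gives c = 18 px.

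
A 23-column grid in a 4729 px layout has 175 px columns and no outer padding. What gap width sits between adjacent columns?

23 columns take 23·175 = 4025 px; remaining 704 splits into 22 gaps.
g = 704 / 22 = 32 px.

32 px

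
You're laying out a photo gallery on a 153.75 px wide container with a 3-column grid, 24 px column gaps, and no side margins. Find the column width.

35.25 px

Subtracting 2 column gaps of 24 leaves 105.75 for 3 columns, so c = 35.25 px.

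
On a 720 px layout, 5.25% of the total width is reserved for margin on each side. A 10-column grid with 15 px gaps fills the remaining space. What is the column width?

Margins: 5.25% × 720 = 37.8 px each, so content = 720 − 75.6 = 644.4 px.
10 columns + 9 gaps: 10c + 9·15 = 644.4.
10c = 644.4 − 135 = 509.4, so c = 50.94 px.

50.94 px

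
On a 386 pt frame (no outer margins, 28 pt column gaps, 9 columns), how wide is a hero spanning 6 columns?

248 pt

9c + 8·28 = 386 → 9c = 162 → c = 18 pt.
6-column span = 6·18 + 5·28 = 248 pt.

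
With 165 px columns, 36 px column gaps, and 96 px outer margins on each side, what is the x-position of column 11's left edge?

Column 11 starts at margin + 10·(column + gutter) = 96 + 10·201 = 2106 px.

2106 px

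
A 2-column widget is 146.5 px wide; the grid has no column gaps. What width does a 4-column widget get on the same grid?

293 px

With no column gaps, each column is 146.5/2 = 73.25 px.
4-column span = 4·73.25 = 293 px.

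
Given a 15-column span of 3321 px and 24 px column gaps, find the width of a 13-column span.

2875 px

15c + 14·24 = 3321 → 15c = 2985 → c = 199 px.
13 columns plus 12 column gaps: 2587 + 288 = 2875 px.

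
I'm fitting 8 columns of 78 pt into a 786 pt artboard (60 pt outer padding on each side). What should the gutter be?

Take off 120 pt of margins, leaving 666 pt.
Columns use 624 pt, leaving 42 pt across 7 gutters = 6 pt each.

6 pt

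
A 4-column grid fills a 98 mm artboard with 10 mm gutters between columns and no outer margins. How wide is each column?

17 mm

98 − 3·10 = 68; ÷4 gives c = 17 mm.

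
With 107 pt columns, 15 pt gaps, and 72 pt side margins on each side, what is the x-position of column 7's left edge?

804 pt

Column 7 starts at margin + 6·(column + gutter) = 72 + 6·122 = 804 pt.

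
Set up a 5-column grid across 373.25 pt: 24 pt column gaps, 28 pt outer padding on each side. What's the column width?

44.25 pt

Subtract both margins: 373.25 − 2·28 = 317.25 pt.
5c + 4·24 = 317.25 → 5c = 221.25 → c = 44.25 pt.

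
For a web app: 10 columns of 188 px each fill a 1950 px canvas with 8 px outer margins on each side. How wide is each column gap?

6 px

Content width = 1950 − 2·8 = 1934 px.
10 columns take 10·188 = 1880 px; remaining 54 splits into 9 column gaps.
g = 54 / 9 = 6 px.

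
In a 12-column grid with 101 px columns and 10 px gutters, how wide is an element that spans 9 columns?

9 columns plus 8 gutters: 909 + 80 = 989 px.

989 px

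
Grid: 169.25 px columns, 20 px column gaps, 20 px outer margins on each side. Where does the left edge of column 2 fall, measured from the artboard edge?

209.25 px

Before column 2: the margin + 1 column + 1 column gap.
Offset = 20 + 1·(169.25 + 20) = 20 + 189.25 = 209.25 px.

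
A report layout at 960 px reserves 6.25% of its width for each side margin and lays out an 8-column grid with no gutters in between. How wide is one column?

Each margin = 6.25% of 960 = 60 px; content = 960 − 2·60 = 840 px.
840 / 8 = 105 px per column.

105 px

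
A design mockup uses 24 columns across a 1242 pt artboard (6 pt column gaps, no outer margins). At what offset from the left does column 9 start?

416 pt

1242 − 23·6 = 1104; ÷24 gives c = 46 pt.
No margin, so column 9 starts at 8·(column + gutter) = 8·52 = 416 pt.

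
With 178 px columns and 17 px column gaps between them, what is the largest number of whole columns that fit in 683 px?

3 columns

Each extra column adds 178 + 17 = 195 px.
(683 + 17) / 195 = 3.59, so 3 columns fit.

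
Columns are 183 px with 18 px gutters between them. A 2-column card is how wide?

384 px

2 columns plus 1 gutter: 366 + 18 = 384 px.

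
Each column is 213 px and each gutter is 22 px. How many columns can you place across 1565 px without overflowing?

6 columns

Each extra column adds 213 + 22 = 235 px.
(1565 + 22) / 235 = 6.75, so 6 columns fit.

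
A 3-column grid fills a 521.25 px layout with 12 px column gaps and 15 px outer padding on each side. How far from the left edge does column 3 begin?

350.5 px

Inside the margins: 521.25 − 30 = 491.25 px.
Subtracting 2 column gaps of 12 leaves 467.25 for 3 columns, so c = 155.75 px.
Before column 3: the margin + 2 columns + 2 column gaps.
Offset = 15 + 2·(155.75 + 12) = 15 + 335.5 = 350.5 px.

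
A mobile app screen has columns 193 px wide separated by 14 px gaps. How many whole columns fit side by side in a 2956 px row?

14 columns

Each extra column adds 193 + 14 = 207 px.
(2956 + 14) / 207 = 14.35, so 14 columns fit.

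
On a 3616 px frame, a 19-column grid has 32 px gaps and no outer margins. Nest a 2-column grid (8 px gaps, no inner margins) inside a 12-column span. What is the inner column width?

1132 px

Subtracting 18 gaps of 32 leaves 3040 for 19 columns, so c = 160 px.
12 columns plus 11 gaps: 1920 + 352 = 2272 px.
Subtracting 1 gap of 8 leaves 2264 for 2 columns, so d = 1132 px.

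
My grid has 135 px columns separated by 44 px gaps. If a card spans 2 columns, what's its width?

2 columns plus 1 gap: 270 + 44 = 314 px.

314 px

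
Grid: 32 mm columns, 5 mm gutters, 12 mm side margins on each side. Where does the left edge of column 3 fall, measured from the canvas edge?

86 mm

Each column+gutter stride is 37 mm; 2 of them past the 12 mm margin is 12 + 74 = 86 mm.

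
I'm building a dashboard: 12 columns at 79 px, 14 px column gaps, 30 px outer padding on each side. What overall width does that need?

Total width: 2·30 + 12·79 + 11·14 = 1162 px.

1162 px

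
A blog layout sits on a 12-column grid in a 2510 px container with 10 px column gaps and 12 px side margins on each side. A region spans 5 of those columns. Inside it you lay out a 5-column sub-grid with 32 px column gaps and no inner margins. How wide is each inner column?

Outer content = 2510 − 2·12 = 2486 px.
12c + 11·10 = 2486 → 12c = 2376 → c = 198 px.
5 columns plus 4 column gaps: 990 + 40 = 1030 px.
5d + 4·32 = 1030 → 5d = 902 → d = 180.4 px.

180.4 px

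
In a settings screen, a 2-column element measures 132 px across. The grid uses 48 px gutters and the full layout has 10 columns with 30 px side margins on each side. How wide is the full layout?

912 px

Subtracting 1 gutter of 48 leaves 84 for 2 columns, so c = 42 px.
Adding margins, columns and gutters: 60 + 420 + 432 = 912 px.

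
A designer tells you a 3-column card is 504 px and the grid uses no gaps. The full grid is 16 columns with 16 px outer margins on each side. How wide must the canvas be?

2720 px

With no gaps, each column is 504/3 = 168 px.
Total width: 2·16 + 16·168 = 2720 px.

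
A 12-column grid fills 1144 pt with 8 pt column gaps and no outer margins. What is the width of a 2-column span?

184 pt

12c + 11·8 = 1144 → 12c = 1056 → c = 88 pt.
Span of 2: 2·88 + 1·8 = 176 + 8 = 184 pt.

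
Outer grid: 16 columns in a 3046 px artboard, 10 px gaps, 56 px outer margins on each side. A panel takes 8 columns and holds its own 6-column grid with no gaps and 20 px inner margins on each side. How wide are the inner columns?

237 px

Take off 112 px of margins, leaving 2934 px.
16c + 15·10 = 2934 → 16c = 2784 → c = 174 px.
8-column span = 8·174 + 7·10 = 1462 px.
Inner content = 1462 − 2·20 = 1422 px.
With no gaps, each column is 1422/6 = 237 px.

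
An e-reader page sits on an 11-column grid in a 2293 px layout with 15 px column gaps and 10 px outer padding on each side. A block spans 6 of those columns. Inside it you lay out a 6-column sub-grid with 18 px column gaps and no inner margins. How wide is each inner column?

190.5 px

Take off 20 px of margins, leaving 2273 px.
Subtracting 10 column gaps of 15 leaves 2123 for 11 columns, so c = 193 px.
6-column span = 6·193 + 5·15 = 1233 px.
6d + 5·18 = 1233 → 6d = 1143 → d = 190.5 px.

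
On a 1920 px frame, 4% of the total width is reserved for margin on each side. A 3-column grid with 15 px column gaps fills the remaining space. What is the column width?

Margins: 4% × 1920 = 76.8 px each, so content = 1920 − 153.6 = 1766.4 px.
1766.4 − 2·15 = 1736.4; ÷3 gives c = 578.8 px.

578.8 px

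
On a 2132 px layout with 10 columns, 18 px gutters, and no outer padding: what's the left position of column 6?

1075 px

Subtracting 9 gutters of 18 leaves 1970 for 10 columns, so c = 197 px.
Before column 6: 5 columns + 5 gutters.
Offset = 5·(197 + 18) = 5·215 = 1075 px.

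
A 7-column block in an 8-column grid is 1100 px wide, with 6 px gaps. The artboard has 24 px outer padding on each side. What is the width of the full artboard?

Subtracting 6 gaps of 6 leaves 1064 for 7 columns, so c = 152 px.
Total width: 2·24 + 8·152 + 7·6 = 1306 px.

1306 px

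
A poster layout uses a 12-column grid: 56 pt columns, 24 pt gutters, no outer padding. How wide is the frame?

Frame = 12·56 + 11·24 = 672 + 264 = 936 pt.

936 pt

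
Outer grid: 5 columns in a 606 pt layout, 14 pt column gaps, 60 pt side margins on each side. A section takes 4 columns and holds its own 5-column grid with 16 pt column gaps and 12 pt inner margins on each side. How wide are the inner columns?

Inside the margins: 606 − 120 = 486 pt.
486 − 4·14 = 430; ÷5 gives c = 86 pt.
4 columns plus 3 column gaps: 344 + 42 = 386 pt.
Inner content = 386 − 2·12 = 362 pt.
362 − 4·16 = 298; ÷5 gives d = 59.6 pt.

59.6 pt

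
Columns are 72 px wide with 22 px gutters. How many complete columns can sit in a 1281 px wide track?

Each extra column adds 72 + 22 = 94 px.
(1281 + 22) / 94 = 13.86, so 13 columns fit.

13 columns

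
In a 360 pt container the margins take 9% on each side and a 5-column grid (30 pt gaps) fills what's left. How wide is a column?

35.04 pt

360 × (1 − 2·9%) = 360 × 82% = 295.2 pt for the columns.
Subtracting 4 gaps of 30 leaves 175.2 for 5 columns, so c = 35.04 pt.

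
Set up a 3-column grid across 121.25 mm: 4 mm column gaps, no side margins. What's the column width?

3c + 2·4 = 121.25 → 3c = 113.25 → c = 37.75 mm.

37.75 mm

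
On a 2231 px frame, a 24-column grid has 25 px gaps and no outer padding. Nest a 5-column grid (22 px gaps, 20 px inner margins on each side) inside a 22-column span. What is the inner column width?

383 px

24 columns + 23 gaps: 24c + 23·25 = 2231.
24c = 2231 − 575 = 1656, so c = 69 px.
Span of 22: 22·69 + 21·25 = 1518 + 525 = 2043 px.
Inner content = 2043 − 2·20 = 2003 px.
2003 − 4·22 = 1915; ÷5 gives d = 383 px.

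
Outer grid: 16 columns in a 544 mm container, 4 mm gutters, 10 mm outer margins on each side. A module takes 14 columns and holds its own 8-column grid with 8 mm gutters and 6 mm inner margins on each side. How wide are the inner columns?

Take off 20 mm of margins, leaving 524 mm.
16 columns + 15 gutters: 16c + 15·4 = 524.
16c = 524 − 60 = 464, so c = 29 mm.
14 columns plus 13 gutters: 406 + 52 = 458 mm.
Inner content = 458 − 2·6 = 446 mm.
446 − 7·8 = 390; ÷8 gives d = 48.75 mm.

48.75 mm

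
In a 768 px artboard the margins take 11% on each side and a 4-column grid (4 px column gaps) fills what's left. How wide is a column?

Each margin = 11% of 768 = 84.48 px; content = 768 − 2·84.48 = 599.04 px.
Subtracting 3 column gaps of 4 leaves 587.04 for 4 columns, so c = 146.76 px.

146.76 px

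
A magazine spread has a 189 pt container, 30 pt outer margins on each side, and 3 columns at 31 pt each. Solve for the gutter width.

Take off 60 pt of margins, leaving 129 pt.
3 columns take 3·31 = 93 pt; remaining 36 splits into 2 gutters.
g = 36 / 2 = 18 pt.

18 pt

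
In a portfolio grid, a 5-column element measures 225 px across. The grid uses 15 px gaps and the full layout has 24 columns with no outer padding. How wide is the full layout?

1137 px

5 columns + 4 gaps: 5c + 4·15 = 225.
5c = 225 − 60 = 165, so c = 33 px.
Summing: 792 + 345 = 1137 px.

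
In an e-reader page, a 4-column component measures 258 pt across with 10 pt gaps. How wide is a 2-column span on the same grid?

124 pt

4 columns + 3 gaps: 4c + 3·10 = 258.
4c = 258 − 30 = 228, so c = 57 pt.
2 columns plus 1 gap: 114 + 10 = 124 pt.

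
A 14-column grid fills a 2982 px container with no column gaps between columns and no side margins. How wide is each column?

2982 / 14 = 213 px per column.

213 px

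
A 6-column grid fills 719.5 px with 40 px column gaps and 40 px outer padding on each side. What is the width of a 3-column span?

299.75 px

Subtract both margins: 719.5 − 2·40 = 639.5 px.
6c + 5·40 = 639.5 → 6c = 439.5 → c = 73.25 px.
Span of 3: 3·73.25 + 2·40 = 219.75 + 80 = 299.75 px.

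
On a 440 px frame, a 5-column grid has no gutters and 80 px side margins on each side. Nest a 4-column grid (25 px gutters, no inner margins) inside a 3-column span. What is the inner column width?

Inside the margins: 440 − 160 = 280 px.
5c = 280 → c = 56 px.
With no gutters, 3 columns span 3·56 = 168 px.
168 − 3·25 = 93; ÷4 gives d = 23.25 px.

23.25 px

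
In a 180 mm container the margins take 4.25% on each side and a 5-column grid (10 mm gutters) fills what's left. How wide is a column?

24.94 mm

Margins: 4.25% × 180 = 7.65 mm each, so content = 180 − 15.3 = 164.7 mm.
Subtracting 4 gutters of 10 leaves 124.7 for 5 columns, so c = 24.94 mm.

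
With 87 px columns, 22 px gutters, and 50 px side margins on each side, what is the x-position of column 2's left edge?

159 px

Each column+gutter stride is 109 px; 1 of them past the 50 px margin is 50 + 109 = 159 px.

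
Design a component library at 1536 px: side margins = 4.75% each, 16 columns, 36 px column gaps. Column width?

53.13 px

1536 × (1 − 2·4.75%) = 1536 × 90.5% = 1390.08 px for the columns.
Subtracting 15 column gaps of 36 leaves 850.08 for 16 columns, so c = 53.13 px.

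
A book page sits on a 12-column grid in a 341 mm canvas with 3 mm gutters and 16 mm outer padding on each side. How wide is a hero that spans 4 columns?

Inside the margins: 341 − 32 = 309 mm.
Subtracting 11 gutters of 3 leaves 276 for 12 columns, so c = 23 mm.
Span of 4: 4·23 + 3·3 = 92 + 9 = 101 mm.

101 mm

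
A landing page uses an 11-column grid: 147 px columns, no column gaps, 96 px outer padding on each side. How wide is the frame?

Frame = 2·96 + 11·147 = 192 + 1617 = 1809 px.

1809 px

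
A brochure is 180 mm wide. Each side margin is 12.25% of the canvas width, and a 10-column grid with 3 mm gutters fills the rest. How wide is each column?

Each margin = 12.25% of 180 = 22.05 mm; content = 180 − 2·22.05 = 135.9 mm.
Subtracting 9 gutters of 3 leaves 108.9 for 10 columns, so c = 10.89 mm.

10.89 mm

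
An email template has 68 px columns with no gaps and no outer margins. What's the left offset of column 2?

68 px

Each column+gutter stride is 68 px; with no margin, 1 of them is 68 px.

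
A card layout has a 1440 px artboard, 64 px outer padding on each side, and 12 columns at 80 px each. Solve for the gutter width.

32 px

Content width = 1440 − 2·64 = 1312 px.
12·80 + 11g = 1312 → 11g = 352 → g = 32 px.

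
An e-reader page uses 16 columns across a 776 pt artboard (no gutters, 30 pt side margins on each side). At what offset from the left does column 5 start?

209 pt

Subtract both margins: 776 − 2·30 = 716 pt.
With no gutters, each column is 716/16 = 44.75 pt.
Before column 5: the margin + 4 columns + 4 gutters.
Offset = 30 + 4·(44.75 + 0) = 30 + 179 = 209 pt.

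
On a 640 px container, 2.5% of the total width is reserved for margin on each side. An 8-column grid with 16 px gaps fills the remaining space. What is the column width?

Each margin = 2.5% of 640 = 16 px; content = 640 − 2·16 = 608 px.
608 − 7·16 = 496; ÷8 gives c = 62 px.

62 px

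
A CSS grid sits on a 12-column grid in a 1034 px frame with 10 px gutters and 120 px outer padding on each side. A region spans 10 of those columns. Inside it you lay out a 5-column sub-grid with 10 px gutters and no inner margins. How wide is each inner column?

Take off 240 px of margins, leaving 794 px.
794 − 11·10 = 684; ÷12 gives c = 57 px.
10-column span = 10·57 + 9·10 = 660 px.
5 columns + 4 gutters: 5d + 4·10 = 660.
5d = 660 − 40 = 620, so d = 124 px.

124 px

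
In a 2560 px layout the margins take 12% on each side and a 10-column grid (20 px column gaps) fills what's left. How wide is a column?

176.56 px

2560 × (1 − 2·12%) = 2560 × 76% = 1945.6 px for the columns.
10 columns + 9 column gaps: 10c + 9·20 = 1945.6.
10c = 1945.6 − 180 = 1765.6, so c = 176.56 px.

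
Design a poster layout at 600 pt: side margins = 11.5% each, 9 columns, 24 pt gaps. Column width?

600 × (1 − 2·11.5%) = 600 × 77% = 462 pt for the columns.
9 columns + 8 gaps: 9c + 8·24 = 462.
9c = 462 − 192 = 270, so c = 30 pt.

30 pt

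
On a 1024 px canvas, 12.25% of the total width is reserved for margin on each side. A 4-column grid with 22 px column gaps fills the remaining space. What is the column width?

176.78 px

Each margin = 12.25% of 1024 = 125.44 px; content = 1024 − 2·125.44 = 773.12 px.
4c + 3·22 = 773.12 → 4c = 707.12 → c = 176.78 px.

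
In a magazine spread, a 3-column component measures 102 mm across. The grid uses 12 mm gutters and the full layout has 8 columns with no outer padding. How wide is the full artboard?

3c + 2·12 = 102 → 3c = 78 → c = 26 mm.
Total width: 8·26 + 7·12 = 292 mm.

292 mm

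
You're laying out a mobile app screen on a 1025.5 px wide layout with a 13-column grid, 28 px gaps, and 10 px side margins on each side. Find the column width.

Content width = 1025.5 − 2·10 = 1005.5 px.
1005.5 − 12·28 = 669.5; ÷13 gives c = 51.5 px.

51.5 px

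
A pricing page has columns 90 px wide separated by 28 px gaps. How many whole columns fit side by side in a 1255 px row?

10 columns

k columns need k·90 + (k−1)·28 = k·118 − 28.
k·118 − 28 ≤ 1255 → k ≤ 1283 / 118 ≈ 10.87, so k = 10.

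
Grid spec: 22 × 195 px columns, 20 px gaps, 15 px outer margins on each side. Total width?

Frame = 2·15 + 22·195 + 21·20 = 30 + 4290 + 420 = 4740 px.

4740 px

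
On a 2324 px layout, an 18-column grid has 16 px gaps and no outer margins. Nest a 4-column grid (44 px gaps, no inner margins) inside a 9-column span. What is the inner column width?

255.5 px

Subtracting 17 gaps of 16 leaves 2052 for 18 columns, so c = 114 px.
9 columns plus 8 gaps: 1026 + 128 = 1154 px.
1154 − 3·44 = 1022; ÷4 gives d = 255.5 px.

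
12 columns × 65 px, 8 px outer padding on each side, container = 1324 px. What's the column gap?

Take off 16 px of margins, leaving 1308 px.
12·65 + 11g = 1308 → 11g = 528 → g = 48 px.

48 px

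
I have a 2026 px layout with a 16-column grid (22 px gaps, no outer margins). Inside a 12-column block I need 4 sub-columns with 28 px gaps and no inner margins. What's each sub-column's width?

357.5 px

16c + 15·22 = 2026 → 16c = 1696 → c = 106 px.
12-column span = 12·106 + 11·22 = 1514 px.
4 columns + 3 gaps: 4d + 3·28 = 1514.
4d = 1514 − 84 = 1430, so d = 357.5 px.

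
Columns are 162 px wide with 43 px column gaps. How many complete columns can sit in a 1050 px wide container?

5 columns

5 columns: 5·162 + 4·43 = 982 px ≤ 1050.
6 columns: 1187 px > 1050. So 5.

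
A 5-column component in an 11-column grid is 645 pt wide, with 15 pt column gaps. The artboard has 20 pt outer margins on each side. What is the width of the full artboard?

1477 pt

5 columns + 4 column gaps: 5c + 4·15 = 645.
5c = 645 − 60 = 585, so c = 117 pt.
Adding margins, columns and gutters: 40 + 1287 + 150 = 1477 pt.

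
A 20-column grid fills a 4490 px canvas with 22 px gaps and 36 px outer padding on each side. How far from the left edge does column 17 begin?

Content = 4490 − 2·36 = 4418 px.
20c + 19·22 = 4418 → 20c = 4000 → c = 200 px.
Each column+gutter stride is 222 px; 16 of them past the 36 px margin is 36 + 3552 = 3588 px.

3588 px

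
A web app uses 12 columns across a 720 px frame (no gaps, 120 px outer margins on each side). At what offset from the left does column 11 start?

520 px

Inside the margins: 720 − 240 = 480 px.
480 / 12 = 40 px per column.
Each column+gutter stride is 40 px; 10 of them past the 120 px margin is 120 + 400 = 520 px.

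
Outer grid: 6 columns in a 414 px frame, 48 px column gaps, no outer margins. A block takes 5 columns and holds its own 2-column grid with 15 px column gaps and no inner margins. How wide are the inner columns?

414 − 5·48 = 174; ÷6 gives c = 29 px.
5 columns plus 4 column gaps: 145 + 192 = 337 px.
Subtracting 1 column gap of 15 leaves 322 for 2 columns, so d = 161 px.

161 px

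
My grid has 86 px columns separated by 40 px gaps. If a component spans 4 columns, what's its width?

4-column span = 4·86 + 3·40 = 464 px.

464 px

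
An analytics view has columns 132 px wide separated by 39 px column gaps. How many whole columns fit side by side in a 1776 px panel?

10 columns

10 columns: 10·132 + 9·39 = 1671 px ≤ 1776.
11 columns: 1842 px > 1776. So 10.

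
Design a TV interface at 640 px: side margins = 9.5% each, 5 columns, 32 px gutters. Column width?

78.08 px

Each margin = 9.5% of 640 = 60.8 px; content = 640 − 2·60.8 = 518.4 px.
518.4 − 4·32 = 390.4; ÷5 gives c = 78.08 px.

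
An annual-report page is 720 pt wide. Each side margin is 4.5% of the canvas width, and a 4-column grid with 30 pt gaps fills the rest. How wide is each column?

141.3 pt

720 × (1 − 2·4.5%) = 720 × 91% = 655.2 pt for the columns.
655.2 − 3·30 = 565.2; ÷4 gives c = 141.3 pt.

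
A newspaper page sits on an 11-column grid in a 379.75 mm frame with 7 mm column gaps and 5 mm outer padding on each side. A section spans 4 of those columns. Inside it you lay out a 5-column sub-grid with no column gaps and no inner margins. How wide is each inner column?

Inside the margins: 379.75 − 10 = 369.75 mm.
369.75 − 10·7 = 299.75; ÷11 gives c = 27.25 mm.
Span of 4: 4·27.25 + 3·7 = 109 + 21 = 130 mm.
5d = 130 → d = 26 mm.

26 mm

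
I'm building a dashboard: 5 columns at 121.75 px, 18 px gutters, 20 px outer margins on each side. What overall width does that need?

720.75 px

Adding margins, columns and gutters: 40 + 608.75 + 72 = 720.75 px.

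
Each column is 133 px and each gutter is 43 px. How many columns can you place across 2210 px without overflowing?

12 columns: 12·133 + 11·43 = 2069 px ≤ 2210.
13 columns: 2245 px > 2210. So 12.

12 columns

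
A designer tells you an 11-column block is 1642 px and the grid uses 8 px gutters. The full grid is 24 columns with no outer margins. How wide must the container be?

3592 px

11c + 10·8 = 1642 → 11c = 1562 → c = 142 px.
Summing: 3408 + 184 = 3592 px.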